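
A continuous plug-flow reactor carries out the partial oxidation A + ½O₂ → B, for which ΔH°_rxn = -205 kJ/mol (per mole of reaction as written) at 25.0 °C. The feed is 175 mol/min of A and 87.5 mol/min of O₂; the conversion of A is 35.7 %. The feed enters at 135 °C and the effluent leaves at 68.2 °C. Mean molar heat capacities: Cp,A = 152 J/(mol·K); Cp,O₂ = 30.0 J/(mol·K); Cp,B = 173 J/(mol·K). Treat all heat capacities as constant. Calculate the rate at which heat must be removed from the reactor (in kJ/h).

Extent of reaction ξ = 0.357 × 175 = 62.475 mol/min
Reaction term: ξ·ΔH°_rxn = 62.475 × -205 = -12807 kJ/min
Sensible, feed 135→25 °C: -3214.8 kJ/min
Outlet flows (mol/min): A 112.53, O₂ 56.263, B 62.475
Sensible, products 25→68.2 °C: 1278.7 kJ/min
Q = ΔH = -14743 kJ/min = -245.72 kW
Heat removed = 884600 kJ/h

Q_out = 885000 kJ/h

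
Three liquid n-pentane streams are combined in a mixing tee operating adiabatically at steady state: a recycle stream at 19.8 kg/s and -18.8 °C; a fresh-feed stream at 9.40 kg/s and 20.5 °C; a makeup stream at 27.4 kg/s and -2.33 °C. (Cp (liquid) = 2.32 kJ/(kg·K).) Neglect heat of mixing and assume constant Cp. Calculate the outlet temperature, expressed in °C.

T_out = -4.30 °C

Energy balance with Q = 0: Σ ṁᵢCp,ᵢ(T_out − Tᵢ) = 0
T_out = Σ ṁᵢCp,ᵢTᵢ / Σ ṁᵢCp,ᵢ
      = -564.65 / 131.31 = -4.3 °C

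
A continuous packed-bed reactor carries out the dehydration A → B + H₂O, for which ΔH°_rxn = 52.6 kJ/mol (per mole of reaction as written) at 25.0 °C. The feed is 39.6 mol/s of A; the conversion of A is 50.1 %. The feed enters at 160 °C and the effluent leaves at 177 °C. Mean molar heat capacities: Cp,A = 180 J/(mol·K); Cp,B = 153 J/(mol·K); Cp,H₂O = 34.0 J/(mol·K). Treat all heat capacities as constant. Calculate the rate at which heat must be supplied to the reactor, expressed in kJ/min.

Extent of reaction ξ = 0.501 × 39.6 = 19.84 mol/s
Reaction term: ξ·ΔH°_rxn = 19.84 × 52.6 = 1043.6 kJ/s
Sensible, feed 160→25 °C: -962.28 kJ/s
Outlet flows (mol/s): A 19.76, B 19.84, H₂O 19.84
Sensible, products 25→177 °C: 1104.6 kJ/s
Q = ΔH = 1185.8 kJ/s = 1185.8 kW
Heat supplied = 71151 kJ/min

Q_in = 71200 kJ/min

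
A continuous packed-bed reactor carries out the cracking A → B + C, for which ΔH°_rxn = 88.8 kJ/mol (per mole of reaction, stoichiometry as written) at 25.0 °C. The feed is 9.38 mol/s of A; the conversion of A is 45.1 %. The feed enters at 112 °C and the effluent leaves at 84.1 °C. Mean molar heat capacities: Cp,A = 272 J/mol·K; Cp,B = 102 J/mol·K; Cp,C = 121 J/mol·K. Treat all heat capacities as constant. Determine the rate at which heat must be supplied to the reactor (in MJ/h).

Extent of reaction ξ = 0.451 × 9.38 = 4.2304 mol/s
Reaction term: ξ·ΔH°_rxn = 4.2304 × 88.8 = 375.66 kJ/s
Sensible, feed 112→25 °C: -221.97 kJ/s
Outlet flows (mol/s): A 5.1496, B 4.2304, C 4.2304
Sensible, products 25→84.1 °C: 138.53 kJ/s
Q = ΔH = 292.22 kJ/s = 292.22 kW
Heat supplied = 1052 MJ/h

Q_in = 1050 MJ/h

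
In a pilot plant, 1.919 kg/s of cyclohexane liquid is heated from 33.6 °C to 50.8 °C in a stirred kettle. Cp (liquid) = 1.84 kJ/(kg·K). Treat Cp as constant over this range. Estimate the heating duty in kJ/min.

Q = ṁ·Cp·ΔT = 1.919 × 1.84 × (50.8 − 33.6) = 60.733 kJ/s
Heating duty = 3644 kJ/min

Q = 3640 kJ/min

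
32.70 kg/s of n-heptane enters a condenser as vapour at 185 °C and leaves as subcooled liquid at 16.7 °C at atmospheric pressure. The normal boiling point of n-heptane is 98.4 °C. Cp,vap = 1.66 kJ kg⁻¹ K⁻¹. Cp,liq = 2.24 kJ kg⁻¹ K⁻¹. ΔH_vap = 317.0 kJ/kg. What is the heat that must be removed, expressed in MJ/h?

Q_c = 75800 MJ/h

vapour 185→98.4 °C: -143.76 kJ/kg
condensation at 98.4 °C: -317 kJ/kg
liquid 98.4→16.7 °C: -183.01 kJ/kg
Δh = -143.76 + -317 + -183.01 = -643.76 kJ/kg
Q = ṁ·Δh = 32.70 kg/s × -643.76 kJ/kg = -21051 kJ/s
|Q| = 21051 kW = 75784 MJ/h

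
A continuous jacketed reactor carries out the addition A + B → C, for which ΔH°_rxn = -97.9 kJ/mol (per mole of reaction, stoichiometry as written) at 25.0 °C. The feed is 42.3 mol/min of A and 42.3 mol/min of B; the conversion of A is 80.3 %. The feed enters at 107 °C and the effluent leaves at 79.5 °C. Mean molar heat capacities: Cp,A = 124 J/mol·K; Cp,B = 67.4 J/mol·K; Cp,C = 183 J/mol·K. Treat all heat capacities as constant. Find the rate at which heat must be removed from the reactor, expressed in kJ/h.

Extent of reaction ξ = 0.803 × 42.3 = 33.967 mol/min
Reaction term: ξ·ΔH°_rxn = 33.967 × -97.9 = -3325.4 kJ/min
Sensible, feed 107→25 °C: -663.89 kJ/min
Outlet flows (mol/min): A 8.3331, B 8.3331, C 33.967
Sensible, products 25→79.5 °C: 425.69 kJ/min
Q = ΔH = -3563.6 kJ/min = -59.393 kW
Heat removed = 213810 kJ/h

Q_out = 214000 kJ/h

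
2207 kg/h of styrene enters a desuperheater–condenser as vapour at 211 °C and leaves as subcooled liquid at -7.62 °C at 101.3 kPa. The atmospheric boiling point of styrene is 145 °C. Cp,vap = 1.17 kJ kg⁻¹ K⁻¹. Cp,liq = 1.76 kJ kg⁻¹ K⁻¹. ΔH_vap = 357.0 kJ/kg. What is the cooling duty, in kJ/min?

Q_c = 25900 kJ/min

vapour 211→145 °C: -77.22 kJ/kg
condensation at 145 °C: -357 kJ/kg
liquid 145→-7.62 °C: -268.61 kJ/kg
Δh = -77.22 + -357 + -268.61 = -702.83 kJ/kg
Q = ṁ·Δh = 2207 kg/h × -702.83 kJ/kg = -1.5511e+06 kJ/h
|Q| = 430.87 kW = 25852 kJ/min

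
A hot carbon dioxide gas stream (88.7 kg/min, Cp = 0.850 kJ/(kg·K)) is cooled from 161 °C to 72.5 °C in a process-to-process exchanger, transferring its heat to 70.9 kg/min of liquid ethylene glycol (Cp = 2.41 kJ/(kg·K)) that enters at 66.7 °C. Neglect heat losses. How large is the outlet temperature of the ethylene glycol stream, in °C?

Heat released by hot stream: Q = 88.7 × 0.850 × (161 − 72.5) = 6672.5 kJ/min
Energy balance on cold side (adiabatic exchanger): Q = ṁ_c·Cp_c·(T_c,out − T_c,in)
T_c,out = 66.7 + 6672.5/(70.9 × 2.41) = 105.75 °C

T_c,out = 106 °C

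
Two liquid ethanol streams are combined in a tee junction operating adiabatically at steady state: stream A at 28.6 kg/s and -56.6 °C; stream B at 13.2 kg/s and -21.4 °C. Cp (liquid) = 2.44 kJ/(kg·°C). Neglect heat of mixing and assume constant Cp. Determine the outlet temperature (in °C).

T_out = -45.5 °C

No heat crosses the boundary, so H_out = H_in.
T_out = Σ ṁᵢCp,ᵢTᵢ / Σ ṁᵢCp,ᵢ
      = -4639 / 101.99 = -45.484 °C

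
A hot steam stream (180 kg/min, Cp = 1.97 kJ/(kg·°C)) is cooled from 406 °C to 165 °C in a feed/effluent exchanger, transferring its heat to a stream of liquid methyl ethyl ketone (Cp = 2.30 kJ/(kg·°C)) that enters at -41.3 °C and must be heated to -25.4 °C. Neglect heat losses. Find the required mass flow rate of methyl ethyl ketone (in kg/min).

Heat released by hot stream: Q = 180 × 1.97 × (406 − 165) = 85459 kJ/min
Energy balance on cold side (adiabatic exchanger): Q = ṁ_c·Cp_c·(T_c,out − T_c,in)
ṁ_c = 85459 / [2.30 × (-25.4 − -41.3)] = 2336.8 kg/min

ṁ_c = 2340 kg/min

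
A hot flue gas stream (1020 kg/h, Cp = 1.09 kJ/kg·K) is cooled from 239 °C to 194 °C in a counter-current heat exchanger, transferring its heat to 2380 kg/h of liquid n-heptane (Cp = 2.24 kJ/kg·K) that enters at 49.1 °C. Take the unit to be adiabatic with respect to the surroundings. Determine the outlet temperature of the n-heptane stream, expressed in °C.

T_c,out = 58.5 °C

Heat released by hot stream: Q = 1020 × 1.09 × (239 − 194) = 50031 kJ/h
Energy balance on cold side (adiabatic exchanger): Q = ṁ_c·Cp_c·(T_c,out − T_c,in)
T_c,out = 49.1 + 50031/(2380 × 2.24) = 58.485 °C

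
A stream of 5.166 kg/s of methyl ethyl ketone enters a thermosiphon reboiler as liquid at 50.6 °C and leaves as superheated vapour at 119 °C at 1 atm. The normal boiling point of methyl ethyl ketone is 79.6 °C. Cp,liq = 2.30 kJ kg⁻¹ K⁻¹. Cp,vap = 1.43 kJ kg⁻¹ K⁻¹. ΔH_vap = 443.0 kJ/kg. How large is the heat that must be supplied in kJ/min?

Q = 175000 kJ/min

liquid 50.6→79.6 °C: 66.7 kJ/kg
vaporisation at 79.6 °C: 443 kJ/kg
vapour 79.6→119 °C: 56.342 kJ/kg
Δh = 66.7 + 443 + 56.342 = 566.04 kJ/kg
Q = ṁ·Δh = 5.166 kg/s × 566.04 kJ/kg = 2924.2 kJ/s
|Q| = 2924.2 kW = 175450 kJ/min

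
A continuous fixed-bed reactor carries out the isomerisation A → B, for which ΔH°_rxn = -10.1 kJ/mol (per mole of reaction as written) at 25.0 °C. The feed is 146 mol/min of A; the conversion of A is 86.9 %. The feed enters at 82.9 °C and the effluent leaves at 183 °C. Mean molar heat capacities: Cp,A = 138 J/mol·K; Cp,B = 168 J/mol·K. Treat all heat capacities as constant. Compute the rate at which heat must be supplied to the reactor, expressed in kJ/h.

Extent of reaction ξ = 0.869 × 146 = 126.87 mol/min
Reaction term: ξ·ΔH°_rxn = 126.87 × -10.1 = -1281.4 kJ/min
Sensible, feed 82.9→25 °C: -1166.6 kJ/min
Outlet flows (mol/min): A 19.126, B 126.87
Sensible, products 25→183 °C: 3784.8 kJ/min
Q = ΔH = 1336.8 kJ/min = 22.28 kW
Heat supplied = 80206 kJ/h

Q_in = 80200 kJ/h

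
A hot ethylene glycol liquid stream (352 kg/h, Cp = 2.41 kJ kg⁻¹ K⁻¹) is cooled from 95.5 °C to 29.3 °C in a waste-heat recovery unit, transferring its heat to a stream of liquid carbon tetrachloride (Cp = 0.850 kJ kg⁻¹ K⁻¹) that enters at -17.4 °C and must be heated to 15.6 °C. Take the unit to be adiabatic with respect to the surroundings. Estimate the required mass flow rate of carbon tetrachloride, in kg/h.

Heat released by hot stream: Q = 352 × 2.41 × (95.5 − 29.3) = 56159 kJ/h
Energy balance on cold side (adiabatic exchanger): Q = ṁ_c·Cp_c·(T_c,out − T_c,in)
ṁ_c = 56159 / [0.850 × (15.6 − -17.4)] = 2002.1 kg/h

ṁ_c = 2000 kg/h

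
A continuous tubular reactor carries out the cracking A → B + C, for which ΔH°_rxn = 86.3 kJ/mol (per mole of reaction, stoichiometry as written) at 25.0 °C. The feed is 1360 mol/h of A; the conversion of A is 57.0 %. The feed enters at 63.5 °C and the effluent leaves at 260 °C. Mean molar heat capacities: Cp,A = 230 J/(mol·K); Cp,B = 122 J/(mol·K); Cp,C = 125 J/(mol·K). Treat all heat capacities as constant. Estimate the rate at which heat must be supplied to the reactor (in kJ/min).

Q_in = 2190 kJ/min

Extent of reaction ξ = 0.570 × 1360 = 775.2 mol/h
Reaction term: ξ·ΔH°_rxn = 775.2 × 86.3 = 66900 kJ/h
Sensible, feed 63.5→25 °C: -12043 kJ/h
Outlet flows (mol/h): A 584.8, B 775.2, C 775.2
Sensible, products 25→260 °C: 76605 kJ/h
Q = ΔH = 131460 kJ/h = 36.517 kW
Heat supplied = 2191 kJ/min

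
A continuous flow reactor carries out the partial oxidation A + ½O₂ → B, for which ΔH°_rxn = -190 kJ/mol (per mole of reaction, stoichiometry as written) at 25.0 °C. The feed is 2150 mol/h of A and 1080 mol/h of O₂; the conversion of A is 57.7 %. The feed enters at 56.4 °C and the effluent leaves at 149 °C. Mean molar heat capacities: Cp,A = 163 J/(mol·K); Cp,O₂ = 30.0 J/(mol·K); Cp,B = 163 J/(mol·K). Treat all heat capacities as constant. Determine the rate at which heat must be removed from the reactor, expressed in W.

Extent of reaction ξ = 0.577 × 2150 = 1240.5 mol/h
Reaction term: ξ·ΔH°_rxn = 1240.5 × -190 = -235700 kJ/h
Sensible, feed 56.4→25 °C: -12021 kJ/h
Outlet flows (mol/h): A 909.45, O₂ 459.73, B 1240.5
Sensible, products 25→149 °C: 45166 kJ/h
Q = ΔH = -202560 kJ/h = -56.267 kW
Heat removed = 56267 W

Q_out = 56300 W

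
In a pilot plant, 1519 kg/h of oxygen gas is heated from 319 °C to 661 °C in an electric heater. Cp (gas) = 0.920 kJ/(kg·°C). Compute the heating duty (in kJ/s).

Q = ṁ·Cp·ΔT = 1519 × 0.920 × (661 − 319) = 477940 kJ/h
Converting: 477940 / 3600 s = 132.76 kW

Q = 133 kJ/s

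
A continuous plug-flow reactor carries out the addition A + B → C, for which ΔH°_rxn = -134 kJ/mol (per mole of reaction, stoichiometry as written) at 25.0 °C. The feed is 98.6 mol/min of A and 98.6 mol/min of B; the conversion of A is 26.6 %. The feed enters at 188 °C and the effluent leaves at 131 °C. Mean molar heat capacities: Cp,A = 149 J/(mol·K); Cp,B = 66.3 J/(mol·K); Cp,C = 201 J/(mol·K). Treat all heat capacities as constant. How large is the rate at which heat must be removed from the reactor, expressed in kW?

Extent of reaction ξ = 0.266 × 98.6 = 26.228 mol/min
Reaction term: ξ·ΔH°_rxn = 26.228 × -134 = -3514.5 kJ/min
Sensible, feed 188→25 °C: -3460.3 kJ/min
Outlet flows (mol/min): A 72.372, B 72.372, C 26.228
Sensible, products 25→131 °C: 2210.5 kJ/min
Q = ΔH = -4764.3 kJ/min = -79.405 kW
Heat removed = 79.405 kW

Q_out = 79.4 kW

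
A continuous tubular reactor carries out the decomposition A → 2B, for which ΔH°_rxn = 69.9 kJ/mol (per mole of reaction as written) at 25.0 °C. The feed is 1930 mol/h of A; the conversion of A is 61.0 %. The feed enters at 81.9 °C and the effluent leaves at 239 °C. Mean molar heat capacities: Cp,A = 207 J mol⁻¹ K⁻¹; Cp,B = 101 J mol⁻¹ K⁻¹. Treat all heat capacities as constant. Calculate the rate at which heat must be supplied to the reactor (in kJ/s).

Extent of reaction ξ = 0.610 × 1930 = 1177.3 mol/h
Reaction term: ξ·ΔH°_rxn = 1177.3 × 69.9 = 82293 kJ/h
Sensible, feed 81.9→25 °C: -22732 kJ/h
Outlet flows (mol/h): A 752.7, B 2354.6
Sensible, products 25→239 °C: 84235 kJ/h
Q = ΔH = 143800 kJ/h = 39.943 kW
Heat supplied = 39.943 kJ/s

Q_in = 39.9 kJ/s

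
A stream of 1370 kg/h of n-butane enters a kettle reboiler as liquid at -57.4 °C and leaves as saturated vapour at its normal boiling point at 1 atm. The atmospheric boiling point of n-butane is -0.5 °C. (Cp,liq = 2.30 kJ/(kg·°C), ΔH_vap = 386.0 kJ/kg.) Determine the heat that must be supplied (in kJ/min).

liquid -57.4→-0.5 °C: 130.87 kJ/kg
vaporisation at -0.5 °C: 386 kJ/kg
Δh = 130.87 + 386 = 516.87 kJ/kg
Q = ṁ·Δh = 1370 kg/h × 516.87 kJ/kg = 708110 kJ/h
|Q| = 196.7 kW = 11802 kJ/min

Q = 11800 kJ/min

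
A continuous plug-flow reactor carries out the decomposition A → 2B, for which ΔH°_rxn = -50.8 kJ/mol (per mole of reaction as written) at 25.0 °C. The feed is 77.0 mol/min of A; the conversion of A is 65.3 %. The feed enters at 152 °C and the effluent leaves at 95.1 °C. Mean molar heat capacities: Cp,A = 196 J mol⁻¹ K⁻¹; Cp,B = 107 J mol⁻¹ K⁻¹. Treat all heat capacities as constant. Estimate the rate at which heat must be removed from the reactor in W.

Extent of reaction ξ = 0.653 × 77.0 = 50.281 mol/min
Reaction term: ξ·ΔH°_rxn = 50.281 × -50.8 = -2554.3 kJ/min
Sensible, feed 152→25 °C: -1916.7 kJ/min
Outlet flows (mol/min): A 26.719, B 100.56
Sensible, products 25→95.1 °C: 1121.4 kJ/min
Q = ΔH = -3349.6 kJ/min = -55.826 kW
Heat removed = 55826 W

Q_out = 55800 W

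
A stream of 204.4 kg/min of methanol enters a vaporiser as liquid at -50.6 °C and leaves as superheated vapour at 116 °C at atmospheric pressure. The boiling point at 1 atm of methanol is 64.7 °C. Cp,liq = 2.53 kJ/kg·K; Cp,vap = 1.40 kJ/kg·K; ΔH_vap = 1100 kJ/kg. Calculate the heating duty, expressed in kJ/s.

liquid -50.6→64.7 °C: 291.71 kJ/kg
vaporisation at 64.7 °C: 1100 kJ/kg
vapour 64.7→116 °C: 71.82 kJ/kg
Δh = 291.71 + 1100 + 71.82 = 1463.5 kJ/kg
Q = ṁ·Δh = 204.4 kg/min × 1463.5 kJ/kg = 299150 kJ/min
|Q| = 4985.8 kW

Q = 4990 kJ/s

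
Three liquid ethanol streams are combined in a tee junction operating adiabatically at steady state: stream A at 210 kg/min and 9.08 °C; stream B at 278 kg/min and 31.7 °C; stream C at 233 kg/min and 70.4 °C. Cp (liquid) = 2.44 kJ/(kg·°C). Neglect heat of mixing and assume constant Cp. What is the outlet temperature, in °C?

T_out = 37.6 °C

Adiabatic, steady state ⇒ Σ ṁᵢCp,ᵢ(T_out − Tᵢ) = 0
Σ ṁᵢCp,ᵢTᵢ = 210×2.44×9.08 + 278×2.44×31.7 + 233×2.44×70.4 = 66179
Σ ṁᵢCp,ᵢ = 210×2.44 + 278×2.44 + 233×2.44 = 1759.2
T_out = 66179 / 1759.2 = 37.618 °C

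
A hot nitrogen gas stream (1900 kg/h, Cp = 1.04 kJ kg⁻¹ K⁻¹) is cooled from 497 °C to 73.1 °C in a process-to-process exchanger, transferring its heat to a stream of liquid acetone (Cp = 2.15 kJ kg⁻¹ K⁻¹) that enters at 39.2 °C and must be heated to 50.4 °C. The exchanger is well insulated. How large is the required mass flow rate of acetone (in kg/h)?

Heat released by hot stream: Q = 1900 × 1.04 × (497 − 73.1) = 837630 kJ/h
Energy balance on cold side (adiabatic exchanger): Q = ṁ_c·Cp_c·(T_c,out − T_c,in)
ṁ_c = 837630 / [2.15 × (50.4 − 39.2)] = 34785 kg/h

ṁ_c = 34800 kg/h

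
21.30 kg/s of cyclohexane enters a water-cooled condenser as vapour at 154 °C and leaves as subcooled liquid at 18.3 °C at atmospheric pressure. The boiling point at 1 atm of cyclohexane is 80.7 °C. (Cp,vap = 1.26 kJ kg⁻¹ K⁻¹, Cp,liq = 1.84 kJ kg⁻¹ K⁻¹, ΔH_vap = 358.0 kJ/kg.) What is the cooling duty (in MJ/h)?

Q_c = 43300 MJ/h

vapour 154→80.7 °C: -92.358 kJ/kg
condensation at 80.7 °C: -358 kJ/kg
liquid 80.7→18.3 °C: -114.82 kJ/kg
Δh = -92.358 + -358 + -114.82 = -565.17 kJ/kg
Q = ṁ·Δh = 21.30 kg/s × -565.17 kJ/kg = -12038 kJ/s
|Q| = 12038 kW = 43338 MJ/h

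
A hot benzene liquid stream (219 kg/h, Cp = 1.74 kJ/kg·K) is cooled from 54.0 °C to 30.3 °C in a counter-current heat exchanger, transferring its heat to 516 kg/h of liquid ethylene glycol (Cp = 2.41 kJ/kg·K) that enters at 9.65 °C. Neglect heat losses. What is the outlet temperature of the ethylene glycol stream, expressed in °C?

T_c,out = 16.9 °C

Heat released by hot stream: Q = 219 × 1.74 × (54.0 − 30.3) = 9031.1 kJ/h
Energy balance on cold side (adiabatic exchanger): Q = ṁ_c·Cp_c·(T_c,out − T_c,in)
T_c,out = 9.65 + 9031.1/(516 × 2.41) = 16.912 °C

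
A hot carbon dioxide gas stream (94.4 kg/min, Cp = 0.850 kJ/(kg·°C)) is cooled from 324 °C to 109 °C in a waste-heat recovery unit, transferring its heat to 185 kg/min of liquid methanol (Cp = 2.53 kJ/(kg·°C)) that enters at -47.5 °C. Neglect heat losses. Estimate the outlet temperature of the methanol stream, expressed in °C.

Heat released by hot stream: Q = 94.4 × 0.850 × (324 − 109) = 17252 kJ/min
Energy balance on cold side (adiabatic exchanger): Q = ṁ_c·Cp_c·(T_c,out − T_c,in)
T_c,out = -47.5 + 17252/(185 × 2.53) = -10.642 °C

T_c,out = -10.6 °C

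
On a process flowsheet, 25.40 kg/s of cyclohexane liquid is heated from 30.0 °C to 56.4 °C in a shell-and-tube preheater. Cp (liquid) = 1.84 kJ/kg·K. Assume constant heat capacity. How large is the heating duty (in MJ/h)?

Q = ṁ·Cp·ΔT = 25.40 × 1.84 × (56.4 − 30.0) = 1233.8 kJ/s
Heating duty = 4441.8 MJ/h

Q = 4440 MJ/h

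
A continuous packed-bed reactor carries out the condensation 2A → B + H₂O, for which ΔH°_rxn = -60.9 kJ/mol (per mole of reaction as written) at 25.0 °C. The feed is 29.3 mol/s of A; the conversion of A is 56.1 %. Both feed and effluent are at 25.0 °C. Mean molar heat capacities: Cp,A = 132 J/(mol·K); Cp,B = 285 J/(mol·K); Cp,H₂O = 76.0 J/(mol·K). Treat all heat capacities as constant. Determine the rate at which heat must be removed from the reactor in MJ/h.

Q_out = 1800 MJ/h

Extent of reaction ξ = 0.561 × 29.3 / 2 = 8.2187 mol/s
Reaction term: ξ·ΔH°_rxn = 8.2187 × -60.9 = -500.52 kJ/s
Q = ΔH = -500.52 kJ/s = -500.52 kW
Heat removed = 1801.9 MJ/h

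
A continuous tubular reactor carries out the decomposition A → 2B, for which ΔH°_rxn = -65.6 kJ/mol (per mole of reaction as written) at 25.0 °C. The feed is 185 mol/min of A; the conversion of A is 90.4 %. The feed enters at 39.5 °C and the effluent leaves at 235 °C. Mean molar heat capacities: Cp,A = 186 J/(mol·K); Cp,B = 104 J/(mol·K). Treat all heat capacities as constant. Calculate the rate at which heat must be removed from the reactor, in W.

Q_out = 57900 W

Extent of reaction ξ = 0.904 × 185 = 167.24 mol/min
Reaction term: ξ·ΔH°_rxn = 167.24 × -65.6 = -10971 kJ/min
Sensible, feed 39.5→25 °C: -498.94 kJ/min
Outlet flows (mol/min): A 17.76, B 334.48
Sensible, products 25→235 °C: 7998.7 kJ/min
Q = ΔH = -3471.1 kJ/min = -57.852 kW
Heat removed = 57852 W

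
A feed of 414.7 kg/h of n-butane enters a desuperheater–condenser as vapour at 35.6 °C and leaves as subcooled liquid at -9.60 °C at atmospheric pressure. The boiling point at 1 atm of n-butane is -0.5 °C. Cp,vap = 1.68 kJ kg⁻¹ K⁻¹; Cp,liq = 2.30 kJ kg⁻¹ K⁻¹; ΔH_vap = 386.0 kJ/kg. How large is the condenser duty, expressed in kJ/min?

vapour 35.6→-0.5 °C: -60.648 kJ/kg
condensation at -0.5 °C: -386 kJ/kg
liquid -0.5→-9.60 °C: -20.93 kJ/kg
Δh = -60.648 + -386 + -20.93 = -467.58 kJ/kg
Q = ṁ·Δh = 414.7 kg/h × -467.58 kJ/kg = -193900 kJ/h
|Q| = 53.862 kW = 3231.7 kJ/min

Q_c = 3230 kJ/min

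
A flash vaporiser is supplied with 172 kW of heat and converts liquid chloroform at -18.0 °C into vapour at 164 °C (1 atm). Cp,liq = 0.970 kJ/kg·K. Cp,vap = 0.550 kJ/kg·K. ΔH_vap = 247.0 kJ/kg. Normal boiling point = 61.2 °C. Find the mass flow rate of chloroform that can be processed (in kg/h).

ṁ = 1630 kg/h

Δh = 0.970×(61.2−-18.0) + 247.0 + 0.550×(164−61.2) = 380.36 kJ/kg
Q = 172 kW = 172 kJ/s = 619200 kJ/h
ṁ = Q/Δh = 619200 / 380.36 = 1627.9 kg/h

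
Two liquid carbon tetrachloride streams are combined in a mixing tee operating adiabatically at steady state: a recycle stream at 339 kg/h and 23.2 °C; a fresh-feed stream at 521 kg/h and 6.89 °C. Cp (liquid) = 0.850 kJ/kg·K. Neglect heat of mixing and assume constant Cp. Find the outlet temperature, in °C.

T_out = 13.3 °C

Adiabatic, steady state ⇒ Σ ṁᵢCp,ᵢ(T_out − Tᵢ) = 0
Σ ṁᵢCp,ᵢTᵢ = 339×0.850×23.2 + 521×0.850×6.89 = 9736.3
Σ ṁᵢCp,ᵢ = 339×0.850 + 521×0.850 = 731
T_out = 9736.3 / 731 = 13.319 °C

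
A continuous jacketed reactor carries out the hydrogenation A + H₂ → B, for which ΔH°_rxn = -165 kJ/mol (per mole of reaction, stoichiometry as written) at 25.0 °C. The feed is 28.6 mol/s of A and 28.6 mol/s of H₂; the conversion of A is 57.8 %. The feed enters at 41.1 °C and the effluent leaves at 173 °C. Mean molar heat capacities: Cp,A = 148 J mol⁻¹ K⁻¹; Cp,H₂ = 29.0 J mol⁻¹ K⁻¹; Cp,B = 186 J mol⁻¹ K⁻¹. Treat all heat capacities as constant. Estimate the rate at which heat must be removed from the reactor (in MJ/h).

Q_out = 7340 MJ/h

Extent of reaction ξ = 0.578 × 28.6 = 16.531 mol/s
Reaction term: ξ·ΔH°_rxn = 16.531 × -165 = -2727.6 kJ/s
Sensible, feed 41.1→25 °C: -81.501 kJ/s
Outlet flows (mol/s): A 12.069, H₂ 12.069, B 16.531
Sensible, products 25→173 °C: 771.22 kJ/s
Q = ΔH = -2037.9 kJ/s = -2037.9 kW
Heat removed = 7336.3 MJ/h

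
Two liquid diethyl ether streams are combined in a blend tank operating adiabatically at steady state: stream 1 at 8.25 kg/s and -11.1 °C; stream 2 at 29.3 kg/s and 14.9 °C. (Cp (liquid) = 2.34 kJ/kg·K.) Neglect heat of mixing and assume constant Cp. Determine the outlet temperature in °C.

Energy balance with Q = 0: Σ ṁᵢCp,ᵢ(T_out − Tᵢ) = 0
Σ ṁᵢCp,ᵢTᵢ = 8.25×2.34×-11.1 + 29.3×2.34×14.9 = 807.29
Σ ṁᵢCp,ᵢ = 8.25×2.34 + 29.3×2.34 = 87.867
T_out = 807.29 / 87.867 = 9.1876 °C

T_out = 9.19 °C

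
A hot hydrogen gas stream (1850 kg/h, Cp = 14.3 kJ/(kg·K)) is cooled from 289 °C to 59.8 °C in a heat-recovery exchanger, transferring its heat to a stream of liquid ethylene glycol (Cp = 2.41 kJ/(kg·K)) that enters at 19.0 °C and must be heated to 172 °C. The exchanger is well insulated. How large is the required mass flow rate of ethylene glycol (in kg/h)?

Heat released by hot stream: Q = 1850 × 14.3 × (289 − 59.8) = 6.0635e+06 kJ/h
Energy balance on cold side (adiabatic exchanger): Q = ṁ_c·Cp_c·(T_c,out − T_c,in)
ṁ_c = 6.0635e+06 / [2.41 × (172 − 19.0)] = 16444 kg/h

ṁ_c = 16400 kg/h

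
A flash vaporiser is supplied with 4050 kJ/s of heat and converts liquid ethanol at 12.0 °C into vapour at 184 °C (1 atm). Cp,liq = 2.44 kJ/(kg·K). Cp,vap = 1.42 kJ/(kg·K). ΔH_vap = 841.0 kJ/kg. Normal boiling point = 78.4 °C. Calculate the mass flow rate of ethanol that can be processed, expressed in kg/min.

Δh = 2.44×(78.4−12.0) + 841.0 + 1.42×(184−78.4) = 1153 kJ/kg
Q = 4050 kJ/s = 4050 kJ/s = 243000 kJ/min
ṁ = Q/Δh = 243000 / 1153 = 210.76 kg/min

ṁ = 211 kg/min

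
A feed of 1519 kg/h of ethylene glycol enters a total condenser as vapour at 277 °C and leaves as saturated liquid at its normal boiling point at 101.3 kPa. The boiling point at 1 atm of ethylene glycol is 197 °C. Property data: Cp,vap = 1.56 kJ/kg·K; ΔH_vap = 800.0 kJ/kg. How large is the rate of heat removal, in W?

vapour 277→197 °C: -124.8 kJ/kg
condensation at 197 °C: -800 kJ/kg
Δh = -124.8 + -800 = -924.8 kJ/kg
Q = ṁ·Δh = 1519 kg/h × -924.8 kJ/kg = -1.4048e+06 kJ/h
|Q| = 390.21 kW = 390210 W

Q_c = 390000 W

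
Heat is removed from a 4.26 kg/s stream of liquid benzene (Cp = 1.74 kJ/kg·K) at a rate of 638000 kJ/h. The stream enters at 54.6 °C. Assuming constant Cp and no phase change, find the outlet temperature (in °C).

T_out = 30.7 °C

Q = 638000 kJ/h = 177.22 kJ/s
ΔT = Q/(ṁ·Cp) = 177.22/(4.26×1.74) = 23.909 K
T_out = 54.6 − 23.909 = 30.691 °C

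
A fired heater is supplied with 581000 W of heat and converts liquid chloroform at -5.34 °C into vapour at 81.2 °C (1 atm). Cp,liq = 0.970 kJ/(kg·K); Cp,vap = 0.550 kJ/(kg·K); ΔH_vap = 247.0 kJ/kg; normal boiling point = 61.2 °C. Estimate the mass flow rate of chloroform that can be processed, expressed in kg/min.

ṁ = 108 kg/min

Δh = 0.970×(61.2−-5.34) + 247.0 + 0.550×(81.2−61.2) = 322.54 kJ/kg
Q = 581000 W = 581 kJ/s = 34860 kJ/min
ṁ = Q/Δh = 34860 / 322.54 = 108.08 kg/min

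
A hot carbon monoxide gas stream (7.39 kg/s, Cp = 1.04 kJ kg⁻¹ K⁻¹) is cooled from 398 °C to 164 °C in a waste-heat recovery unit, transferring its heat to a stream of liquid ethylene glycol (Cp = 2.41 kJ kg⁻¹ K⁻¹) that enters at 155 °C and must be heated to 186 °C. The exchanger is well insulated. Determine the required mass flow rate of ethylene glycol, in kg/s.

Heat released by hot stream: Q = 7.39 × 1.04 × (398 − 164) = 1798.4 kJ/s
Energy balance on cold side (adiabatic exchanger): Q = ṁ_c·Cp_c·(T_c,out − T_c,in)
ṁ_c = 1798.4 / [2.41 × (186 − 155)] = 24.072 kg/s

ṁ_c = 24.1 kg/s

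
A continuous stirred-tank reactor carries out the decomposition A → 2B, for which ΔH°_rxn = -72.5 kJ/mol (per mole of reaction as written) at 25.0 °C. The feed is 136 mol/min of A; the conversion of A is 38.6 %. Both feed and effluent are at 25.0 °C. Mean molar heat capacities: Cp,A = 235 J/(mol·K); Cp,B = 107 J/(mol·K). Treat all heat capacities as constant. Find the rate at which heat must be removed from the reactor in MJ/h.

Extent of reaction ξ = 0.386 × 136 = 52.496 mol/min
Reaction term: ξ·ΔH°_rxn = 52.496 × -72.5 = -3806 kJ/min
Q = ΔH = -3806 kJ/min = -63.433 kW
Heat removed = 228.36 MJ/h

Q_out = 228 MJ/h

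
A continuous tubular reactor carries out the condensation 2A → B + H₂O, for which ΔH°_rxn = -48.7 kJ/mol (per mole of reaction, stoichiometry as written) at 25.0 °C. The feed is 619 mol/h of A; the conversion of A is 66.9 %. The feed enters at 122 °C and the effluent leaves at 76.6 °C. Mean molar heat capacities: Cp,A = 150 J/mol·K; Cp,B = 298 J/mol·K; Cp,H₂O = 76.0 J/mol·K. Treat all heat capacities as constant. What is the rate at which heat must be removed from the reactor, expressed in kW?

Q_out = 3.75 kW

Extent of reaction ξ = 0.669 × 619 / 2 = 207.06 mol/h
Reaction term: ξ·ΔH°_rxn = 207.06 × -48.7 = -10084 kJ/h
Sensible, feed 122→25 °C: -9006.5 kJ/h
Outlet flows (mol/h): A 204.89, B 207.06, H₂O 207.06
Sensible, products 25→76.6 °C: 5581.7 kJ/h
Q = ΔH = -13508 kJ/h = -3.7523 kW
Heat removed = 3.7523 kW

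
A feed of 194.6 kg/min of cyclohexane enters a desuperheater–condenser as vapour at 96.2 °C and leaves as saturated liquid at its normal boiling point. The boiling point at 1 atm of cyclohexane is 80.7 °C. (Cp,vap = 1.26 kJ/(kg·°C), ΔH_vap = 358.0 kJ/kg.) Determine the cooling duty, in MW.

vapour 96.2→80.7 °C: -19.53 kJ/kg
condensation at 80.7 °C: -358 kJ/kg
Δh = -19.53 + -358 = -377.53 kJ/kg
Q = ṁ·Δh = 194.6 kg/min × -377.53 kJ/kg = -73467 kJ/min
|Q| = 1224.5 kW = 1.2245 MW

Q_c = 1.22 MW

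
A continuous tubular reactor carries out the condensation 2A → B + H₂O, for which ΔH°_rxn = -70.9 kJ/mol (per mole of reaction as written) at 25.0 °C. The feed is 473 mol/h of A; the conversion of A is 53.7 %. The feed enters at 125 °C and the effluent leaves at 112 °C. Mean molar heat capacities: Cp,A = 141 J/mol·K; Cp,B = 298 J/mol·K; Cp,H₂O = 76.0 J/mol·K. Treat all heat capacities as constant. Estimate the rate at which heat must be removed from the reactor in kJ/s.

Q_out = 2.46 kJ/s

Extent of reaction ξ = 0.537 × 473 / 2 = 127 mol/h
Reaction term: ξ·ΔH°_rxn = 127 × -70.9 = -9004.3 kJ/h
Sensible, feed 125→25 °C: -6669.3 kJ/h
Outlet flows (mol/h): A 219, B 127, H₂O 127
Sensible, products 25→112 °C: 6818.8 kJ/h
Q = ΔH = -8854.8 kJ/h = -2.4597 kW
Heat removed = 2.4597 kJ/s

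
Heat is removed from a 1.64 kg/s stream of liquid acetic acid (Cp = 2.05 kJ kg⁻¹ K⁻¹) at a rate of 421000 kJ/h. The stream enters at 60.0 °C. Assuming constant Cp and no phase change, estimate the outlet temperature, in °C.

T_out = 25.2 °C

Q = 421000 kJ/h = 116.94 kJ/s
ΔT = Q/(ṁ·Cp) = 116.94/(1.64×2.05) = 34.784 K
T_out = 60.0 − 34.784 = 25.216 °C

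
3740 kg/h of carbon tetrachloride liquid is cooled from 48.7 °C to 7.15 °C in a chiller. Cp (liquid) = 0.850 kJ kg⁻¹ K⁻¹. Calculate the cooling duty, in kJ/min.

Q = ṁ·Cp·ΔT = 3740 × 0.850 × (7.15 − 48.7) = -132090 kJ/h
Converting: 132090 / 3600 s = 36.691 kW
Cooling duty = 2201.5 kJ/min

Q_c = 2200 kJ/min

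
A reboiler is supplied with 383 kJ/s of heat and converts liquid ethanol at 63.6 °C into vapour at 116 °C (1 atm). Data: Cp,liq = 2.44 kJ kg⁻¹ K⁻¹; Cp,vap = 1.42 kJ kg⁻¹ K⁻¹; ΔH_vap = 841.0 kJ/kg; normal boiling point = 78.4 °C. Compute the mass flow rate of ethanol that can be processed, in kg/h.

ṁ = 1480 kg/h

Δh = 2.44×(78.4−63.6) + 841.0 + 1.42×(116−78.4) = 930.5 kJ/kg
Q = 383 kJ/s = 383 kJ/s = 1.3788e+06 kJ/h
ṁ = Q/Δh = 1.3788e+06 / 930.5 = 1481.8 kg/h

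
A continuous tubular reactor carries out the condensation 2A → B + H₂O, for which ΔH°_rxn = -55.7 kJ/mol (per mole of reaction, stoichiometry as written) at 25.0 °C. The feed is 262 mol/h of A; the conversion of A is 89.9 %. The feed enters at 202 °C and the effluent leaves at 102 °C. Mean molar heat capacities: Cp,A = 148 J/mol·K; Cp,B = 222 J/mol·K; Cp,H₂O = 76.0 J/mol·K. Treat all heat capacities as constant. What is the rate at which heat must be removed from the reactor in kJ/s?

Q_out = 2.89 kJ/s

Extent of reaction ξ = 0.899 × 262 / 2 = 117.77 mol/h
Reaction term: ξ·ΔH°_rxn = 117.77 × -55.7 = -6559.7 kJ/h
Sensible, feed 202→25 °C: -6863.4 kJ/h
Outlet flows (mol/h): A 26.462, B 117.77, H₂O 117.77
Sensible, products 25→102 °C: 3003.9 kJ/h
Q = ΔH = -10419 kJ/h = -2.8942 kW
Heat removed = 2.8942 kJ/s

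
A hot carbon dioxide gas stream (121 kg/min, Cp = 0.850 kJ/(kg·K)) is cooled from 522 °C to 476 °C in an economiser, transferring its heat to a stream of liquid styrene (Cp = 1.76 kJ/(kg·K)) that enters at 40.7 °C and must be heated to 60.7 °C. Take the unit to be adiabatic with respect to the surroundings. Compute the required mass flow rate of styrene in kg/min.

ṁ_c = 134 kg/min

Heat released by hot stream: Q = 121 × 0.850 × (522 − 476) = 4731.1 kJ/min
Energy balance on cold side (adiabatic exchanger): Q = ṁ_c·Cp_c·(T_c,out − T_c,in)
ṁ_c = 4731.1 / [1.76 × (60.7 − 40.7)] = 134.41 kg/min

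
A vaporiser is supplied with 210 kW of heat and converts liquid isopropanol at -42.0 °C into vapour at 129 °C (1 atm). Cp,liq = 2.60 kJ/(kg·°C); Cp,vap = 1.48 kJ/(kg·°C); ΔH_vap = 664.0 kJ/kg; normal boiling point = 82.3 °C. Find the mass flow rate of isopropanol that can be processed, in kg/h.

Δh = 2.60×(82.3−-42.0) + 664.0 + 1.48×(129−82.3) = 1056.3 kJ/kg
Q = 210 kW = 210 kJ/s = 756000 kJ/h
ṁ = Q/Δh = 756000 / 1056.3 = 715.71 kg/h

ṁ = 716 kg/h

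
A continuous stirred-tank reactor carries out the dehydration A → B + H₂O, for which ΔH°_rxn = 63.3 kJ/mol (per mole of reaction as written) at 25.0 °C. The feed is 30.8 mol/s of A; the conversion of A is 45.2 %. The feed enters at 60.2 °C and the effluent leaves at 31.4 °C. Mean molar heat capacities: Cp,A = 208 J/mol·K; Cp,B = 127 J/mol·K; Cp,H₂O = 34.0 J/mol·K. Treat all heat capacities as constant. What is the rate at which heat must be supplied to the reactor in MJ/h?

Q_in = 2490 MJ/h

Extent of reaction ξ = 0.452 × 30.8 = 13.922 mol/s
Reaction term: ξ·ΔH°_rxn = 13.922 × 63.3 = 881.24 kJ/s
Sensible, feed 60.2→25 °C: -225.51 kJ/s
Outlet flows (mol/s): A 16.878, B 13.922, H₂O 13.922
Sensible, products 25→31.4 °C: 36.813 kJ/s
Q = ΔH = 692.55 kJ/s = 692.55 kW
Heat supplied = 2493.2 MJ/h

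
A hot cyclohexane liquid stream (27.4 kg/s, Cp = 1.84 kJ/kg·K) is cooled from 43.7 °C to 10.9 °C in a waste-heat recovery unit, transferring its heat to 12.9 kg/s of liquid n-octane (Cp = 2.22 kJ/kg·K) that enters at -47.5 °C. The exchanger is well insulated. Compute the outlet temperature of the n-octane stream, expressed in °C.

T_c,out = 10.2 °C

Heat released by hot stream: Q = 27.4 × 1.84 × (43.7 − 10.9) = 1653.6 kJ/s
Energy balance on cold side (adiabatic exchanger): Q = ṁ_c·Cp_c·(T_c,out − T_c,in)
T_c,out = -47.5 + 1653.6/(12.9 × 2.22) = 10.243 °C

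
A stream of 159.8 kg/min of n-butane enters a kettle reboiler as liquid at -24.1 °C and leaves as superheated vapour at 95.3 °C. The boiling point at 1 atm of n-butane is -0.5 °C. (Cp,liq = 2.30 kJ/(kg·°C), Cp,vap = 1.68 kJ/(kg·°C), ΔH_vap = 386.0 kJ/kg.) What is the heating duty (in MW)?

liquid -24.1→-0.5 °C: 54.28 kJ/kg
vaporisation at -0.5 °C: 386 kJ/kg
vapour -0.5→95.3 °C: 160.94 kJ/kg
Δh = 54.28 + 386 + 160.94 = 601.22 kJ/kg
Q = ṁ·Δh = 159.8 kg/min × 601.22 kJ/kg = 96076 kJ/min
|Q| = 1601.3 kW = 1.6013 MW

Q = 1.60 MW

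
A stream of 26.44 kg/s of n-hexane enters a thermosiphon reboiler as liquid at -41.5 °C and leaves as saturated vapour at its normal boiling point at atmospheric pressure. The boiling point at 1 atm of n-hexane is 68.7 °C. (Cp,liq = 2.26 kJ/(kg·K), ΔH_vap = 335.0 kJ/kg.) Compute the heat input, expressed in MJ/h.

liquid -41.5→68.7 °C: 249.05 kJ/kg
vaporisation at 68.7 °C: 335 kJ/kg
Δh = 249.05 + 335 = 584.05 kJ/kg
Q = ṁ·Δh = 26.44 kg/s × 584.05 kJ/kg = 15442 kJ/s
|Q| = 15442 kW = 55592 MJ/h

Q = 55600 MJ/h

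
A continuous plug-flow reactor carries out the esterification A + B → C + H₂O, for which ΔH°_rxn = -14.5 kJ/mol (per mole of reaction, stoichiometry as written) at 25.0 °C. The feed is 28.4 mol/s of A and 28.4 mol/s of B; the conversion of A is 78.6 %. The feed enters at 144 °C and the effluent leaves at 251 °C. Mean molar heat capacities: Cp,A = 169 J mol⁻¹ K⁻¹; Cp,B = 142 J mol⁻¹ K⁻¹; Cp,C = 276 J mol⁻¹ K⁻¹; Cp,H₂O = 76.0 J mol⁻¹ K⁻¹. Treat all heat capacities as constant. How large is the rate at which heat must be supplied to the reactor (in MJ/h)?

Extent of reaction ξ = 0.786 × 28.4 = 22.322 mol/s
Reaction term: ξ·ΔH°_rxn = 22.322 × -14.5 = -323.67 kJ/s
Sensible, feed 144→25 °C: -1051.1 kJ/s
Outlet flows (mol/s): A 6.0776, B 6.0776, C 22.322, H₂O 22.322
Sensible, products 25→251 °C: 2203 kJ/s
Q = ΔH = 828.23 kJ/s = 828.23 kW
Heat supplied = 2981.6 MJ/h

Q_in = 2980 MJ/h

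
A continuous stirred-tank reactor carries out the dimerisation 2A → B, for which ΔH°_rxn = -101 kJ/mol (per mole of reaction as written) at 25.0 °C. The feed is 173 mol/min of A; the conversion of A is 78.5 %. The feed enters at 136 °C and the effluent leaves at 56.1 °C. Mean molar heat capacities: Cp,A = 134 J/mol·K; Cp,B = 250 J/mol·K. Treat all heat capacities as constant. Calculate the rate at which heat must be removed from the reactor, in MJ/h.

Q_out = 525 MJ/h

Extent of reaction ξ = 0.785 × 173 / 2 = 67.903 mol/min
Reaction term: ξ·ΔH°_rxn = 67.903 × -101 = -6858.2 kJ/min
Sensible, feed 136→25 °C: -2573.2 kJ/min
Outlet flows (mol/min): A 37.195, B 67.903
Sensible, products 25→56.1 °C: 682.95 kJ/min
Q = ΔH = -8748.4 kJ/min = -145.81 kW
Heat removed = 524.9 MJ/h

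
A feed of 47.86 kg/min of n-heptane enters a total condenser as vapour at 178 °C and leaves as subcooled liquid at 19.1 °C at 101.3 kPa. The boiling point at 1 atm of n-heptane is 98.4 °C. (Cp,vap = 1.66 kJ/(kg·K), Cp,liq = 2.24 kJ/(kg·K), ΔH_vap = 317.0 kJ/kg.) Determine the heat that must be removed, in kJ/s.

Q_c = 500 kJ/s

vapour 178→98.4 °C: -132.14 kJ/kg
condensation at 98.4 °C: -317 kJ/kg
liquid 98.4→19.1 °C: -177.63 kJ/kg
Δh = -132.14 + -317 + -177.63 = -626.77 kJ/kg
Q = ṁ·Δh = 47.86 kg/min × -626.77 kJ/kg = -29997 kJ/min
|Q| = 499.95 kW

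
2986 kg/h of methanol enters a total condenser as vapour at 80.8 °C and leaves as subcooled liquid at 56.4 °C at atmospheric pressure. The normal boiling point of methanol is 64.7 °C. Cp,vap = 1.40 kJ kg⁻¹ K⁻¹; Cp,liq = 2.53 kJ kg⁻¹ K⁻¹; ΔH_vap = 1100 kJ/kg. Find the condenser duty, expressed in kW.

Q_c = 949 kW

vapour 80.8→64.7 °C: -22.54 kJ/kg
condensation at 64.7 °C: -1100 kJ/kg
liquid 64.7→56.4 °C: -20.999 kJ/kg
Δh = -22.54 + -1100 + -20.999 = -1143.5 kJ/kg
Q = ṁ·Δh = 2986 kg/h × -1143.5 kJ/kg = -3.4146e+06 kJ/h
|Q| = 948.5 kW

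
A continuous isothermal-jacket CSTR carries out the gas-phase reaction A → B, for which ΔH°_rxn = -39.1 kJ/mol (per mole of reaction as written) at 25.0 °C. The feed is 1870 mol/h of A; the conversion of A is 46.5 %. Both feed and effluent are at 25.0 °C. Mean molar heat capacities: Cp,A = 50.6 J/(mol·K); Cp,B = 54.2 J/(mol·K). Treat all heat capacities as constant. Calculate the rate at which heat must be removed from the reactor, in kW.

Extent of reaction ξ = 0.465 × 1870 = 869.55 mol/h
Reaction term: ξ·ΔH°_rxn = 869.55 × -39.1 = -33999 kJ/h
Q = ΔH = -33999 kJ/h = -9.4443 kW
Heat removed = 9.4443 kW

Q_out = 9.44 kW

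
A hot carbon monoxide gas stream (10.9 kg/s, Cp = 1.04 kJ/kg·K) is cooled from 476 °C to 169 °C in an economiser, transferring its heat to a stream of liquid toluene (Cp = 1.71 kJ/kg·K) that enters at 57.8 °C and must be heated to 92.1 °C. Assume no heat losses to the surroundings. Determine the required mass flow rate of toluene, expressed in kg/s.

ṁ_c = 59.3 kg/s

Heat released by hot stream: Q = 10.9 × 1.04 × (476 − 169) = 3480.2 kJ/s
Energy balance on cold side (adiabatic exchanger): Q = ṁ_c·Cp_c·(T_c,out − T_c,in)
ṁ_c = 3480.2 / [1.71 × (92.1 − 57.8)] = 59.335 kg/s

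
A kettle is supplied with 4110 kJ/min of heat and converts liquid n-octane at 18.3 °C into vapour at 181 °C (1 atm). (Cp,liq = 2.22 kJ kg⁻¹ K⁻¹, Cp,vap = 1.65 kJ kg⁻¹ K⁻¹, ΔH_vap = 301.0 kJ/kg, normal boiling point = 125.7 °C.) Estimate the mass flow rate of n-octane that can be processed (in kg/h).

Δh = 2.22×(125.7−18.3) + 301.0 + 1.65×(181−125.7) = 630.67 kJ/kg
Q = 4110 kJ/min = 68.5 kJ/s = 246600 kJ/h
ṁ = Q/Δh = 246600 / 630.67 = 391.01 kg/h

ṁ = 391 kg/h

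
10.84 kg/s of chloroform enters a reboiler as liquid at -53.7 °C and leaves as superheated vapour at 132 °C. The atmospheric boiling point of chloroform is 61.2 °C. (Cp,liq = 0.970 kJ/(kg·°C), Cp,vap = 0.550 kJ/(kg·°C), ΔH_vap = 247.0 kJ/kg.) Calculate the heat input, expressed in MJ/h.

liquid -53.7→61.2 °C: 111.45 kJ/kg
vaporisation at 61.2 °C: 247 kJ/kg
vapour 61.2→132 °C: 38.94 kJ/kg
Δh = 111.45 + 247 + 38.94 = 397.39 kJ/kg
Q = ṁ·Δh = 10.84 kg/s × 397.39 kJ/kg = 4307.7 kJ/s
|Q| = 4307.7 kW = 15508 MJ/h

Q = 15500 MJ/h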